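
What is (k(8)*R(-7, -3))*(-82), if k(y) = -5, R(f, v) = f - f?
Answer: 0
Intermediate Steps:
R(f, v) = 0
(k(8)*R(-7, -3))*(-82) = -5*0*(-82) = 0*(-82) = 0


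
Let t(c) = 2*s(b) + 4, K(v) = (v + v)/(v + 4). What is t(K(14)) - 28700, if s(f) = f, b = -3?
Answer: -28702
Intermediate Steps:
K(v) = 2*v/(4 + v) (K(v) = (2*v)/(4 + v) = 2*v/(4 + v))
t(c) = -2 (t(c) = 2*(-3) + 4 = -6 + 4 = -2)
t(K(14)) - 28700 = -2 - 28700 = -28702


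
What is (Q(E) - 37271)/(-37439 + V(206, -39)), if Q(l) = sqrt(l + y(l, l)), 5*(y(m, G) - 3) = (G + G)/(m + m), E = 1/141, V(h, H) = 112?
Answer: 37271/37327 - sqrt(1594005)/26315535 ≈ 0.99845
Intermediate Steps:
E = 1/141 ≈ 0.0070922
y(m, G) = 3 + G/(5*m) (y(m, G) = 3 + ((G + G)/(m + m))/5 = 3 + ((2*G)/((2*m)))/5 = 3 + ((2*G)*(1/(2*m)))/5 = 3 + (G/m)/5 = 3 + G/(5*m))
Q(l) = sqrt(16/5 + l) (Q(l) = sqrt(l + (3 + l/(5*l))) = sqrt(l + (3 + 1/5)) = sqrt(l + 16/5) = sqrt(16/5 + l))
(Q(E) - 37271)/(-37439 + V(206, -39)) = (sqrt(80 + 25*(1/141))/5 - 37271)/(-37439 + 112) = (sqrt(80 + 25/141)/5 - 37271)/(-37327) = (sqrt(11305/141)/5 - 37271)*(-1/37327) = ((sqrt(1594005)/141)/5 - 37271)*(-1/37327) = (sqrt(1594005)/705 - 37271)*(-1/37327) = (-37271 + sqrt(1594005)/705)*(-1/37327) = 37271/37327 - sqrt(1594005)/26315535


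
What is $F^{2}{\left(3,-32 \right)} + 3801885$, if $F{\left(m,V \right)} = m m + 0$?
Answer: $3801966$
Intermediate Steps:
$F{\left(m,V \right)} = m^{2}$ ($F{\left(m,V \right)} = m^{2} + 0 = m^{2}$)
$F^{2}{\left(3,-32 \right)} + 3801885 = \left(3^{2}\right)^{2} + 3801885 = 9^{2} + 3801885 = 81 + 3801885 = 3801966$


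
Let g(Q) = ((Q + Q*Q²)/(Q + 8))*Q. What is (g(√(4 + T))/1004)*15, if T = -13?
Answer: 2160/18323 - 810*I/18323 ≈ 0.11788 - 0.044207*I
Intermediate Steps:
g(Q) = Q*(Q + Q³)/(8 + Q) (g(Q) = ((Q + Q³)/(8 + Q))*Q = Q*(Q + Q³)/(8 + Q))
(g(√(4 + T))/1004)*15 = ((((√(4 - 13))² + (√(4 - 13))⁴)/(8 + √(4 - 13)))/1004)*15 = ((((√(-9))² + (√(-9))⁴)/(8 + √(-9)))*(1/1004))*15 = ((((3*I)² + (3*I)⁴)/(8 + 3*I))*(1/1004))*15 = ((((8 - 3*I)/73)*(-9 + 81))*(1/1004))*15 = ((((8 - 3*I)/73)*72)*(1/1004))*15 = ((72*(8 - 3*I)/73)*(1/1004))*15 = (18*(8 - 3*I)/18323)*15 = 270*(8 - 3*I)/18323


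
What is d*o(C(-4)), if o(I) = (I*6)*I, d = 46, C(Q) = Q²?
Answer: 70656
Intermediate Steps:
o(I) = 6*I² (o(I) = (6*I)*I = 6*I²)
d*o(C(-4)) = 46*(6*((-4)²)²) = 46*(6*16²) = 46*(6*256) = 46*1536 = 70656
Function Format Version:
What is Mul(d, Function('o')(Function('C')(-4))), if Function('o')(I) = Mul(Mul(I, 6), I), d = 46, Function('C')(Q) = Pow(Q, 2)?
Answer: 70656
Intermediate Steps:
Function('o')(I) = Mul(6, Pow(I, 2)) (Function('o')(I) = Mul(Mul(6, I), I) = Mul(6, Pow(I, 2)))
Mul(d, Function('o')(Function('C')(-4))) = Mul(46, Mul(6, Pow(Pow(-4, 2), 2))) = Mul(46, Mul(6, Pow(16, 2))) = Mul(46, Mul(6, 256)) = Mul(46, 1536) = 70656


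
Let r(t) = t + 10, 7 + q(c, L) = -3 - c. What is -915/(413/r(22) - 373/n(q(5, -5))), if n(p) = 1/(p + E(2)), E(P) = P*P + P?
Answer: -29280/107837 ≈ -0.27152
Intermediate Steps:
E(P) = P + P**2 (E(P) = P**2 + P = P + P**2)
q(c, L) = -10 - c (q(c, L) = -7 + (-3 - c) = -10 - c)
r(t) = 10 + t
n(p) = 1/(6 + p) (n(p) = 1/(p + 2*(1 + 2)) = 1/(p + 2*3) = 1/(p + 6) = 1/(6 + p))
-915/(413/r(22) - 373/n(q(5, -5))) = -915/(413/(10 + 22) - (-1492 - 1865)) = -915/(413/32 - 373/(1/(6 + (-10 - 5)))) = -915/(413*(1/32) - 373/(1/(6 - 15))) = -915/(413/32 - 373/(1/(-9))) = -915/(413/32 - 373/(-1/9)) = -915/(413/32 - 373*(-9)) = -915/(413/32 + 3357) = -915/107837/32 = -915*32/107837 = -29280/107837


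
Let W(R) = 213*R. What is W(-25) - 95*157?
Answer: -20240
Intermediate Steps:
W(-25) - 95*157 = 213*(-25) - 95*157 = -5325 - 1*14915 = -5325 - 14915 = -20240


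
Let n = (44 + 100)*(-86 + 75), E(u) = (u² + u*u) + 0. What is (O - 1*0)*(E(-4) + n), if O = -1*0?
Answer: 0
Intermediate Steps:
O = 0
E(u) = 2*u² (E(u) = (u² + u²) + 0 = 2*u² + 0 = 2*u²)
n = -1584 (n = 144*(-11) = -1584)
(O - 1*0)*(E(-4) + n) = (0 - 1*0)*(2*(-4)² - 1584) = (0 + 0)*(2*16 - 1584) = 0*(32 - 1584) = 0*(-1552) = 0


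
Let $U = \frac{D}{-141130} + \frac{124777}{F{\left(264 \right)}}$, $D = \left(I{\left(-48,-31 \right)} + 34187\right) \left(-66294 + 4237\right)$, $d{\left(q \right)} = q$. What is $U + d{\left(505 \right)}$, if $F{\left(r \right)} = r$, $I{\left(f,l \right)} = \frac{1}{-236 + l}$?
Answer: $\frac{73126179463}{4567480} \approx 16010.0$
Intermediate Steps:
$D = - \frac{566451827896}{267}$ ($D = \left(\frac{1}{-236 - 31} + 34187\right) \left(-66294 + 4237\right) = \left(\frac{1}{-267} + 34187\right) \left(-62057\right) = \left(- \frac{1}{267} + 34187\right) \left(-62057\right) = \frac{9127928}{267} \left(-62057\right) = - \frac{566451827896}{267} \approx -2.1215 \cdot 10^{9}$)
$U = \frac{70819602063}{4567480}$ ($U = - \frac{566451827896}{267 \left(-141130\right)} + \frac{124777}{264} = \left(- \frac{566451827896}{267}\right) \left(- \frac{1}{141130}\right) + 124777 \cdot \frac{1}{264} = \frac{283225913948}{18840855} + \frac{124777}{264} = \frac{70819602063}{4567480} \approx 15505.0$)
$U + d{\left(505 \right)} = \frac{70819602063}{4567480} + 505 = \frac{73126179463}{4567480}$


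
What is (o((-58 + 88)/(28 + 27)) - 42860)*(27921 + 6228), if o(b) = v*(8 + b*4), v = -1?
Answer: -16103712228/11 ≈ -1.4640e+9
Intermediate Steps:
o(b) = -8 - 4*b (o(b) = -(8 + b*4) = -(8 + 4*b) = -8 - 4*b)
(o((-58 + 88)/(28 + 27)) - 42860)*(27921 + 6228) = ((-8 - 4*(-58 + 88)/(28 + 27)) - 42860)*(27921 + 6228) = ((-8 - 120/55) - 42860)*34149 = ((-8 - 4*6/11) - 42860)*34149 = ((-8 - 24/11) - 42860)*34149 = (-112/11 - 42860)*34149 = -471572/11*34149 = -16103712228/11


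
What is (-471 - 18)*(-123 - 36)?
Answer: 77751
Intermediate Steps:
(-471 - 18)*(-123 - 36) = -489*(-159) = 77751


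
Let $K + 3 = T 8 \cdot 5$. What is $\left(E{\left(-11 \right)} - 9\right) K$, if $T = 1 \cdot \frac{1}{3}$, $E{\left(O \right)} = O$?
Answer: $- \frac{620}{3} \approx -206.67$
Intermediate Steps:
$T = \frac{1}{3}$ ($T = 1 \cdot \frac{1}{3} = \frac{1}{3} \approx 0.33333$)
$K = \frac{31}{3}$ ($K = -3 + \frac{1}{3} \cdot 8 \cdot 5 = -3 + \frac{8}{3} \cdot 5 = -3 + \frac{40}{3} = \frac{31}{3} \approx 10.333$)
$\left(E{\left(-11 \right)} - 9\right) K = \left(-11 - 9\right) \frac{31}{3} = \left(-20\right) \frac{31}{3} = - \frac{620}{3}$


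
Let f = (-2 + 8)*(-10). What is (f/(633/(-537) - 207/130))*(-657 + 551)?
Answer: -147997200/64483 ≈ -2295.1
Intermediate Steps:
f = -60 (f = 6*(-10) = -60)
(f/(633/(-537) - 207/130))*(-657 + 551) = (-60/(633/(-537) - 207/130))*(-657 + 551) = -60/(633*(-1/537) - 207*1/130)*(-106) = -60/(-211/179 - 207/130)*(-106) = -60/(-64483/23270)*(-106) = -60*(-23270/64483)*(-106) = (1396200/64483)*(-106) = -147997200/64483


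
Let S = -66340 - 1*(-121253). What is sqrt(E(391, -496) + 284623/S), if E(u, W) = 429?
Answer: 10*sqrt(13092522199)/54913 ≈ 20.837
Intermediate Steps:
S = 54913 (S = -66340 + 121253 = 54913)
sqrt(E(391, -496) + 284623/S) = sqrt(429 + 284623/54913) = sqrt(23842300/54913) = 10*sqrt(13092522199)/54913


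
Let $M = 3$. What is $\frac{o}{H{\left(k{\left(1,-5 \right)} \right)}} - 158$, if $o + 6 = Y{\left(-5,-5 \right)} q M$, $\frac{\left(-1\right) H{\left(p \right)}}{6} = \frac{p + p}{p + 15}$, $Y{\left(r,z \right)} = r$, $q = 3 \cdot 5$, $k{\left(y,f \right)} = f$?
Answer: $- \frac{393}{2} \approx -196.5$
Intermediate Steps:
$q = 15$
$H{\left(p \right)} = - \frac{12 p}{15 + p}$ ($H{\left(p \right)} = - 6 \frac{p + p}{p + 15} = - 6 \frac{2 p}{15 + p} = - \frac{12 p}{15 + p}$)
$o = -231$ ($o = -6 + \left(-5\right) 15 \cdot 3 = -6 - 225 = -231$)
$\frac{o}{H{\left(k{\left(1,-5 \right)} \right)}} - 158 = - \frac{231}{\left(-12\right) \left(-5\right) \frac{1}{15 - 5}} - 158 = - \frac{231}{\left(-12\right) \left(-5\right) \frac{1}{10}} - 158 = - \frac{231}{6} - 158 = \left(-231\right) \frac{1}{6} - 158 = - \frac{77}{2} - 158 = - \frac{393}{2}$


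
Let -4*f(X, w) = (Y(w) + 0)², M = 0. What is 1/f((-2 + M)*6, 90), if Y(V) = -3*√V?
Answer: -2/405 ≈ -0.0049383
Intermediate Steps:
f(X, w) = -9*w/4 (f(X, w) = -(-3*√w + 0)²/4 = -9*w/4)
1/f((-2 + M)*6, 90) = 1/(-9/4*90) = 1/(-405/2) = -2/405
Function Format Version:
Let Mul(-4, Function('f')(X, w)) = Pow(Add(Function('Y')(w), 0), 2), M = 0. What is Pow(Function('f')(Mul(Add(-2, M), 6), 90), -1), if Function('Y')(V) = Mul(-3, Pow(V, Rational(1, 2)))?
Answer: Rational(-2, 405) ≈ -0.0049383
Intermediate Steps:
Function('f')(X, w) = Mul(Rational(-9, 4), w) (Function('f')(X, w) = Mul(Rational(-1, 4), Pow(Add(Mul(-3, Pow(w, Rational(1, 2))), 0), 2)) = Mul(Rational(-1, 4), Pow(Mul(-3, Pow(w, Rational(1, 2))), 2)) = Mul(Rational(-1, 4), Mul(9, w)) = Mul(Rational(-9, 4), w))
Pow(Function('f')(Mul(Add(-2, M), 6), 90), -1) = Pow(Mul(Rational(-9, 4), 90), -1) = Pow(Rational(-405, 2), -1) = Rational(-2, 405)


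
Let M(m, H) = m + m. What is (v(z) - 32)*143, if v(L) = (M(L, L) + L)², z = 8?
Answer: 77792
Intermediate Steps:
M(m, H) = 2*m
v(L) = 9*L² (v(L) = (2*L + L)² = (3*L)² = 9*L²)
(v(z) - 32)*143 = (9*8² - 32)*143 = (9*64 - 32)*143 = (576 - 32)*143 = 544*143 = 77792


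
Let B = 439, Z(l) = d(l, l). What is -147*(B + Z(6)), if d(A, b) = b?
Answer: -65415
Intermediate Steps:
Z(l) = l
-147*(B + Z(6)) = -147*(439 + 6) = -147*445 = -65415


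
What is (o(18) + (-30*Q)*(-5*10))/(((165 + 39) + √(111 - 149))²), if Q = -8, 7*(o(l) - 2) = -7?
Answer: -11999/(204 + I*√38)² ≈ -0.28754 + 0.017393*I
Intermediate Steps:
o(l) = 1 (o(l) = 2 + (⅐)*(-7) = 2 - 1 = 1)
(o(18) + (-30*Q)*(-5*10))/(((165 + 39) + √(111 - 149))²) = (1 + (-30*(-8))*(-5*10))/(((165 + 39) + √(111 - 149))²) = (1 + 240*(-50))/((204 + √(-38))²) = (1 - 12000)/((204 + I*√38)²) = -11999/(204 + I*√38)²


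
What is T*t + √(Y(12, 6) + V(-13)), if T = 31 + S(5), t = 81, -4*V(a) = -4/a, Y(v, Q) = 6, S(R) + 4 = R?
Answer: 2592 + √1001/13 ≈ 2594.4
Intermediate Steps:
S(R) = -4 + R
V(a) = 1/a (V(a) = -(-1)/a = 1/a)
T = 32 (T = 31 + (-4 + 5) = 31 + 1 = 32)
T*t + √(Y(12, 6) + V(-13)) = 32*81 + √(6 + 1/(-13)) = 2592 + √(6 - 1/13) = 2592 + √(77/13) = 2592 + √1001/13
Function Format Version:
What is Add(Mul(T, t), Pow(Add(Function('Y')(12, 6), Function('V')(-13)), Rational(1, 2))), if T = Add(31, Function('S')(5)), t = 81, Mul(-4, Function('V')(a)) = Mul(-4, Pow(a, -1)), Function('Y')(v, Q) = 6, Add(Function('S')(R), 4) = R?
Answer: Add(2592, Mul(Rational(1, 13), Pow(1001, Rational(1, 2)))) ≈ 2594.4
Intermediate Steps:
Function('S')(R) = Add(-4, R)
Function('V')(a) = Pow(a, -1) (Function('V')(a) = Mul(Rational(-1, 4), Mul(-4, Pow(a, -1))) = Pow(a, -1))
T = 32 (T = Add(31, Add(-4, 5)) = Add(31, 1) = 32)
Add(Mul(T, t), Pow(Add(Function('Y')(12, 6), Function('V')(-13)), Rational(1, 2))) = Add(Mul(32, 81), Pow(Add(6, Pow(-13, -1)), Rational(1, 2))) = Add(2592, Pow(Add(6, Rational(-1, 13)), Rational(1, 2))) = Add(2592, Pow(Rational(77, 13), Rational(1, 2))) = Add(2592, Mul(Rational(1, 13), Pow(1001, Rational(1, 2))))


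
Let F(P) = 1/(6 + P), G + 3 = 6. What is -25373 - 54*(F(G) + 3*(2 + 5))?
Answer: -26513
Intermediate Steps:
G = 3 (G = -3 + 6 = 3)
-25373 - 54*(F(G) + 3*(2 + 5)) = -25373 - 54*(1/(6 + 3) + 3*(2 + 5)) = -25373 - 54*(1/9 + 3*7) = -25373 - 54*(1/9 + 21) = -25373 - 54*190/9 = -25373 - 1140 = -26513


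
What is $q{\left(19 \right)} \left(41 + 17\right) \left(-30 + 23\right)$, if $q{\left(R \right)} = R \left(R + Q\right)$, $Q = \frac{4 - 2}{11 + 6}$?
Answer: $- \frac{2507050}{17} \approx -1.4747 \cdot 10^{5}$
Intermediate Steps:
$Q = \frac{2}{17} \approx 0.11765$
$q{\left(R \right)} = R \left(\frac{2}{17} + R\right)$ ($q{\left(R \right)} = R \left(R + \frac{2}{17}\right) = R \left(\frac{2}{17} + R\right)$)
$q{\left(19 \right)} \left(41 + 17\right) \left(-30 + 23\right) = \frac{1}{17} \cdot 19 \left(2 + 17 \cdot 19\right) \left(41 + 17\right) \left(-30 + 23\right) = \frac{1}{17} \cdot 19 \left(2 + 323\right) 58 \left(-7\right) = \frac{1}{17} \cdot 19 \cdot 325 \left(-406\right) = \frac{6175}{17} \left(-406\right) = - \frac{2507050}{17}$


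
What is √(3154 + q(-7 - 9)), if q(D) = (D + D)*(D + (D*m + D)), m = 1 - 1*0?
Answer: √4690 ≈ 68.484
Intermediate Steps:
m = 1 (m = 1 + 0 = 1)
q(D) = 6*D² (q(D) = (D + D)*(D + (D*1 + D)) = (2*D)*(D + (D + D)) = (2*D)*(D + 2*D) = (2*D)*(3*D) = 6*D²)
√(3154 + q(-7 - 9)) = √(3154 + 6*(-7 - 9)²) = √(3154 + 6*(-16)²) = √(3154 + 6*256) = √(3154 + 1536) = √4690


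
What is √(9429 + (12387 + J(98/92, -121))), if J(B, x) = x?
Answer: √21695 ≈ 147.29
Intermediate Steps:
√(9429 + (12387 + J(98/92, -121))) = √(9429 + (12387 - 121)) = √(9429 + 12266) = √21695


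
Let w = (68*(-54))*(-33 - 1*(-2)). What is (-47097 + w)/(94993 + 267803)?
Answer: 22245/120932 ≈ 0.18395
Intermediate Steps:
w = 113832 (w = -3672*(-33 + 2) = -3672*(-31) = 113832)
(-47097 + w)/(94993 + 267803) = (-47097 + 113832)/(94993 + 267803) = 66735/362796 = 66735*(1/362796) = 22245/120932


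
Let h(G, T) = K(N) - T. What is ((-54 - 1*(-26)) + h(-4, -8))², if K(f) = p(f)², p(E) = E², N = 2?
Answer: 16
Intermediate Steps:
K(f) = f⁴ (K(f) = (f²)² = f⁴)
h(G, T) = 16 - T (h(G, T) = 2⁴ - T = 16 - T)
((-54 - 1*(-26)) + h(-4, -8))² = ((-54 - 1*(-26)) + (16 - 1*(-8)))² = ((-54 + 26) + (16 + 8))² = (-28 + 24)² = (-4)² = 16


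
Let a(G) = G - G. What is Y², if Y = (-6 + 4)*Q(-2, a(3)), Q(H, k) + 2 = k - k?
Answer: 16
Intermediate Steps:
a(G) = 0
Q(H, k) = -2 (Q(H, k) = -2 + (k - k) = -2 + 0 = -2)
Y = 4 (Y = (-6 + 4)*(-2) = -2*(-2) = 4)
Y² = 4² = 16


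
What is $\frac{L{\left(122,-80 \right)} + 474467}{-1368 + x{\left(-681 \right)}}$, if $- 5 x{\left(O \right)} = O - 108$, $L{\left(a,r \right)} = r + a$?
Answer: $- \frac{2372545}{6051} \approx -392.09$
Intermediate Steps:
$L{\left(a,r \right)} = a + r$
$x{\left(O \right)} = \frac{108}{5} - \frac{O}{5}$ ($x{\left(O \right)} = - \frac{O - 108}{5} = - \frac{-108 + O}{5} = \frac{108}{5} - \frac{O}{5}$)
$\frac{L{\left(122,-80 \right)} + 474467}{-1368 + x{\left(-681 \right)}} = \frac{\left(122 - 80\right) + 474467}{-1368 + \left(\frac{108}{5} - - \frac{681}{5}\right)} = \frac{42 + 474467}{-1368 + \left(\frac{108}{5} + \frac{681}{5}\right)} = \frac{474509}{-1368 + \frac{789}{5}} = \frac{474509}{- \frac{6051}{5}} = 474509 \left(- \frac{5}{6051}\right) = - \frac{2372545}{6051}$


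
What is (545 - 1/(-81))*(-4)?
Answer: -176584/81 ≈ -2180.1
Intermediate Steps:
(545 - 1/(-81))*(-4) = (545 - 1*(-1/81))*(-4) = (545 + 1/81)*(-4) = (44146/81)*(-4) = -176584/81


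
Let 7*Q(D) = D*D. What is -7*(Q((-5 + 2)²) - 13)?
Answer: 10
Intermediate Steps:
Q(D) = D²/7 (Q(D) = (D*D)/7 = D²/7)
-7*(Q((-5 + 2)²) - 13) = -7*(((-5 + 2)²)²/7 - 13) = -7*(((-3)²)²/7 - 13) = -7*((⅐)*9² - 13) = -7*((⅐)*81 - 13) = -7*(81/7 - 13) = -7*(-10/7) = 10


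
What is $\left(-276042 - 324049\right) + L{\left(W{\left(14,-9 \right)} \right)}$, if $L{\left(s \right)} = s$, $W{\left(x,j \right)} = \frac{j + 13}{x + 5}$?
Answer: $- \frac{11401725}{19} \approx -6.0009 \cdot 10^{5}$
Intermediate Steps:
$W{\left(x,j \right)} = \frac{13 + j}{5 + x}$
$\left(-276042 - 324049\right) + L{\left(W{\left(14,-9 \right)} \right)} = \left(-276042 - 324049\right) + \frac{13 - 9}{5 + 14} = -600091 + \frac{1}{19} \cdot 4 = -600091 + \frac{4}{19} = - \frac{11401725}{19}$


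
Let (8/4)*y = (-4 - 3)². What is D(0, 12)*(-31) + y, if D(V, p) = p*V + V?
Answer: 49/2 ≈ 24.500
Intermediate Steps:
y = 49/2 (y = (-4 - 3)²/2 = (½)*(-7)² = (½)*49 = 49/2 ≈ 24.500)
D(V, p) = V + V*p (D(V, p) = V*p + V = V + V*p)
D(0, 12)*(-31) + y = (0*(1 + 12))*(-31) + 49/2 = (0*13)*(-31) + 49/2 = 0*(-31) + 49/2 = 0 + 49/2 = 49/2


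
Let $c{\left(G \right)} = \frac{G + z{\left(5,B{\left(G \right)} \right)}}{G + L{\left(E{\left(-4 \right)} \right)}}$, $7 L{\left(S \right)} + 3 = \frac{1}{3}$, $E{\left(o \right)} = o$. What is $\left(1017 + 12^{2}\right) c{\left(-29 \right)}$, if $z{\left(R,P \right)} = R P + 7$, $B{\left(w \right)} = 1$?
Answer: $\frac{414477}{617} \approx 671.76$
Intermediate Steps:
$z{\left(R,P \right)} = 7 + P R$ ($z{\left(R,P \right)} = P R + 7 = 7 + P R$)
$L{\left(S \right)} = - \frac{8}{21}$ ($L{\left(S \right)} = - \frac{3}{7} + \frac{1}{7 \cdot 3} = - \frac{3}{7} + \frac{1}{7} \cdot \frac{1}{3} = - \frac{3}{7} + \frac{1}{21} = - \frac{8}{21}$)
$c{\left(G \right)} = \frac{12 + G}{- \frac{8}{21} + G}$ ($c{\left(G \right)} = \frac{G + \left(7 + 1 \cdot 5\right)}{G - \frac{8}{21}} = \frac{G + \left(7 + 5\right)}{- \frac{8}{21} + G} = \frac{G + 12}{- \frac{8}{21} + G} = \frac{12 + G}{- \frac{8}{21} + G}$)
$\left(1017 + 12^{2}\right) c{\left(-29 \right)} = \left(1017 + 12^{2}\right) \frac{21 \left(12 - 29\right)}{-8 + 21 \left(-29\right)} = \left(1017 + 144\right) 21 \frac{1}{-8 - 609} \left(-17\right) = 1161 \cdot 21 \frac{1}{-617} \left(-17\right) = 1161 \cdot 21 \left(- \frac{1}{617}\right) \left(-17\right) = 1161 \cdot \frac{357}{617} = \frac{414477}{617}$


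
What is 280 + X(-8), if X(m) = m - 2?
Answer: 270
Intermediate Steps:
X(m) = -2 + m
280 + X(-8) = 280 + (-2 - 8) = 280 - 10 = 270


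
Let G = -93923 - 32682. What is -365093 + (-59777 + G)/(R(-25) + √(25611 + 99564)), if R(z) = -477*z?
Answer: -345832002248/947203 + 93191*√5007/14208045 ≈ -3.6511e+5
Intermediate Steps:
G = -126605
-365093 + (-59777 + G)/(R(-25) + √(25611 + 99564)) = -365093 + (-59777 - 126605)/(-477*(-25) + √(25611 + 99564)) = -365093 - 186382/(11925 + √125175) = -365093 - 186382/(11925 + 5*√5007)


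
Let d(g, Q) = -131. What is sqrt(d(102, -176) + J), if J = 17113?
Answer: sqrt(16982) ≈ 130.31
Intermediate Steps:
sqrt(d(102, -176) + J) = sqrt(-131 + 17113) = sqrt(16982)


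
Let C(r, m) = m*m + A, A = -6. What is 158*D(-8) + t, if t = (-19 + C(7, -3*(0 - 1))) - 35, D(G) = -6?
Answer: -999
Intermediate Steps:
C(r, m) = -6 + m**2 (C(r, m) = m*m - 6 = m**2 - 6 = -6 + m**2)
t = -51 (t = (-19 + (-6 + (-3*(0 - 1))**2)) - 35 = (-19 + (-6 + (-3*(-1))**2)) - 35 = (-19 + (-6 + 3**2)) - 35 = (-19 + (-6 + 9)) - 35 = (-19 + 3) - 35 = -16 - 35 = -51)
158*D(-8) + t = 158*(-6) - 51 = -948 - 51 = -999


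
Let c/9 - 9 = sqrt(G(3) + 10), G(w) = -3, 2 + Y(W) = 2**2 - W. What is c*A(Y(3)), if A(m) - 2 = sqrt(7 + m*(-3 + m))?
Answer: 9*(2 + sqrt(11))*(9 + sqrt(7)) ≈ 557.25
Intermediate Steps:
Y(W) = 2 - W (Y(W) = -2 + (2**2 - W) = -2 + (4 - W) = 2 - W)
A(m) = 2 + sqrt(7 + m*(-3 + m))
c = 81 + 9*sqrt(7) (c = 81 + 9*sqrt(-3 + 10) = 81 + 9*sqrt(7) ≈ 104.81)
c*A(Y(3)) = (81 + 9*sqrt(7))*(2 + sqrt(7 + (2 - 1*3)**2 - 3*(2 - 1*3))) = (81 + 9*sqrt(7))*(2 + sqrt(7 + (2 - 3)**2 - 3*(2 - 3))) = (81 + 9*sqrt(7))*(2 + sqrt(7 + (-1)**2 - 3*(-1))) = (81 + 9*sqrt(7))*(2 + sqrt(7 + 1 + 3)) = (81 + 9*sqrt(7))*(2 + sqrt(11)) = (2 + sqrt(11))*(81 + 9*sqrt(7))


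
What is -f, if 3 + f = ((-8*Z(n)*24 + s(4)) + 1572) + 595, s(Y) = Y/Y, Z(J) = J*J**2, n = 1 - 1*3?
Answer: -3701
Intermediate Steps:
n = -2 (n = 1 - 3 = -2)
Z(J) = J**3
s(Y) = 1
f = 3701 (f = -3 + (((-8*(-2)**3*24 + 1) + 1572) + 595) = -3 + (((-8*(-8)*24 + 1) + 1572) + 595) = -3 + (((64*24 + 1) + 1572) + 595) = -3 + (((1536 + 1) + 1572) + 595) = -3 + ((1537 + 1572) + 595) = -3 + (3109 + 595) = -3 + 3704 = 3701)
-f = -1*3701 = -3701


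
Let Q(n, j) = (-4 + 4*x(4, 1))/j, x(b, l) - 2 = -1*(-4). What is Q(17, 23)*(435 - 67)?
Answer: 320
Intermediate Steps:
x(b, l) = 6 (x(b, l) = 2 - 1*(-4) = 2 + 4 = 6)
Q(n, j) = 20/j (Q(n, j) = (-4 + 4*6)/j = (-4 + 24)/j = 20/j)
Q(17, 23)*(435 - 67) = (20/23)*(435 - 67) = (20*(1/23))*368 = (20/23)*368 = 320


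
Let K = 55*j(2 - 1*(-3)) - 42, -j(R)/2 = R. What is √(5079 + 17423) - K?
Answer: 592 + √22502 ≈ 742.01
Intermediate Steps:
j(R) = -2*R
K = -592 (K = 55*(-2*(2 - 1*(-3))) - 42 = 55*(-2*(2 + 3)) - 42 = 55*(-2*5) - 42 = 55*(-10) - 42 = -550 - 42 = -592)
√(5079 + 17423) - K = √(5079 + 17423) - 1*(-592) = √22502 + 592 = 592 + √22502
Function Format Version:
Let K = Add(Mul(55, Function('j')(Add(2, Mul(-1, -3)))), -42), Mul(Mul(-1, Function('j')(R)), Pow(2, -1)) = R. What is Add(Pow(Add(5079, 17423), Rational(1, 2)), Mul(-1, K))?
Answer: Add(592, Pow(22502, Rational(1, 2))) ≈ 742.01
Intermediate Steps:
Function('j')(R) = Mul(-2, R)
K = -592 (K = Add(Mul(55, Mul(-2, Add(2, Mul(-1, -3)))), -42) = Add(Mul(55, Mul(-2, Add(2, 3))), -42) = Add(Mul(55, Mul(-2, 5)), -42) = Add(Mul(55, -10), -42) = Add(-550, -42) = -592)
Add(Pow(Add(5079, 17423), Rational(1, 2)), Mul(-1, K)) = Add(Pow(Add(5079, 17423), Rational(1, 2)), Mul(-1, -592)) = Add(Pow(22502, Rational(1, 2)), 592) = Add(592, Pow(22502, Rational(1, 2)))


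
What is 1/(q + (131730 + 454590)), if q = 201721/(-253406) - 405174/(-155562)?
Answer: 597277942/350197083156477 ≈ 1.7055e-6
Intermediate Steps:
q = 1080203037/597277942 (q = 201721*(-1/253406) - 405174*(-1/155562) = -201721/253406 + 6139/2357 = 1080203037/597277942 ≈ 1.8085)
1/(q + (131730 + 454590)) = 1/(1080203037/597277942 + (131730 + 454590)) = 1/(1080203037/597277942 + 586320) = 1/(350197083156477/597277942) = 597277942/350197083156477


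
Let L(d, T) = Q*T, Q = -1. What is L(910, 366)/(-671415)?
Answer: 122/223805 ≈ 0.00054512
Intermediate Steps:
L(d, T) = -T
L(910, 366)/(-671415) = -1*366/(-671415) = -366*(-1/671415) = 122/223805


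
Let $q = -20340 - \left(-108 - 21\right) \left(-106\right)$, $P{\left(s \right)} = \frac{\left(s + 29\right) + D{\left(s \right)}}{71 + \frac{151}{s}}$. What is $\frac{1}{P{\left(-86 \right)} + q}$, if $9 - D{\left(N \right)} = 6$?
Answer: $- \frac{1985}{67519338} \approx -2.9399 \cdot 10^{-5}$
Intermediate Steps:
$D{\left(N \right)} = 3$ ($D{\left(N \right)} = 9 - 6 = 3$)
$P{\left(s \right)} = \frac{32 + s}{71 + \frac{151}{s}}$ ($P{\left(s \right)} = \frac{\left(s + 29\right) + 3}{71 + \frac{151}{s}} = \frac{\left(29 + s\right) + 3}{71 + \frac{151}{s}} = \frac{32 + s}{71 + \frac{151}{s}}$)
$q = -34014$ ($q = -20340 - \left(-129\right) \left(-106\right) = -20340 - 13674 = -34014$)
$\frac{1}{P{\left(-86 \right)} + q} = \frac{1}{- \frac{86 \left(32 - 86\right)}{151 + 71 \left(-86\right)} - 34014} = \frac{1}{\left(-86\right) \frac{1}{151 - 6106} \left(-54\right) - 34014} = \frac{1}{\left(-86\right) \frac{1}{-5955} \left(-54\right) - 34014} = \frac{1}{\left(-86\right) \left(- \frac{1}{5955}\right) \left(-54\right) - 34014} = \frac{1}{- \frac{1548}{1985} - 34014} = \frac{1}{- \frac{67519338}{1985}} = - \frac{1985}{67519338}$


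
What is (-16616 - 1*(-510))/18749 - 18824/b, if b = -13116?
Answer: 35421220/61477971 ≈ 0.57616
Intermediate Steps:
(-16616 - 1*(-510))/18749 - 18824/b = (-16616 - 1*(-510))/18749 - 18824/(-13116) = (-16616 + 510)*(1/18749) - 18824*(-1/13116) = -16106*1/18749 + 4706/3279 = -16106/18749 + 4706/3279 = 35421220/61477971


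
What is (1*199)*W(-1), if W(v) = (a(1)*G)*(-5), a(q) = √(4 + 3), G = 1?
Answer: -995*√7 ≈ -2632.5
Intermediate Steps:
a(q) = √7
W(v) = -5*√7 (W(v) = (√7*1)*(-5) = √7*(-5) = -5*√7)
(1*199)*W(-1) = (1*199)*(-5*√7) = 199*(-5*√7) = -995*√7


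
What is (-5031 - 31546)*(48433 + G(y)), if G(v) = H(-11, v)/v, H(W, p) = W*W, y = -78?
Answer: -138175213781/78 ≈ -1.7715e+9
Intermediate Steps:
H(W, p) = W²
G(v) = 121/v (G(v) = (-11)²/v = 121/v)
(-5031 - 31546)*(48433 + G(y)) = (-5031 - 31546)*(48433 + 121/(-78)) = -36577*(48433 + 121*(-1/78)) = -36577*(48433 - 121/78) = -36577*3777653/78 = -138175213781/78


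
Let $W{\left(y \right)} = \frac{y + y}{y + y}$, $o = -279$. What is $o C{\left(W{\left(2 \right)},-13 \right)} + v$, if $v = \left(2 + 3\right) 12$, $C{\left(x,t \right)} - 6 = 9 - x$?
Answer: $-3846$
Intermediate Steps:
$W{\left(y \right)} = 1$ ($W{\left(y \right)} = \frac{2 y}{2 y} = 2 y \frac{1}{2 y} = 1$)
$C{\left(x,t \right)} = 15 - x$ ($C{\left(x,t \right)} = 6 - \left(-9 + x\right) = 15 - x$)
$v = 60$ ($v = 5 \cdot 12 = 60$)
$o C{\left(W{\left(2 \right)},-13 \right)} + v = - 279 \left(15 - 1\right) + 60 = \left(-279\right) 14 + 60 = -3906 + 60 = -3846$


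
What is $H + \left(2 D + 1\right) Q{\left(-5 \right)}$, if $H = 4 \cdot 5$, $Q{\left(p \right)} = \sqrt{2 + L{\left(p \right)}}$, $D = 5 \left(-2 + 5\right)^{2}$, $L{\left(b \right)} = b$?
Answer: $20 + 91 i \sqrt{3} \approx 20.0 + 157.62 i$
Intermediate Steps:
$D = 45$ ($D = 5 \cdot 3^{2} = 5 \cdot 9 = 45$)
$Q{\left(p \right)} = \sqrt{2 + p}$
$H = 20$
$H + \left(2 D + 1\right) Q{\left(-5 \right)} = 20 + \left(2 \cdot 45 + 1\right) \sqrt{2 - 5} = 20 + \left(90 + 1\right) \sqrt{-3} = 20 + 91 i \sqrt{3}$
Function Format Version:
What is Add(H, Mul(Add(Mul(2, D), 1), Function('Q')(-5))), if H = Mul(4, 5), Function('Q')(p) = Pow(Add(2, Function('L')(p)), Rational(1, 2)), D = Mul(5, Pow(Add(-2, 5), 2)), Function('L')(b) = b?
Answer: Add(20, Mul(91, I, Pow(3, Rational(1, 2)))) ≈ Add(20.000, Mul(157.62, I))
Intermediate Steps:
D = 45 (D = Mul(5, Pow(3, 2)) = Mul(5, 9) = 45)
Function('Q')(p) = Pow(Add(2, p), Rational(1, 2))
H = 20
Add(H, Mul(Add(Mul(2, D), 1), Function('Q')(-5))) = Add(20, Mul(Add(Mul(2, 45), 1), Pow(Add(2, -5), Rational(1, 2)))) = Add(20, Mul(Add(90, 1), Pow(-3, Rational(1, 2)))) = Add(20, Mul(91, Mul(I, Pow(3, Rational(1, 2))))) = Add(20, Mul(91, I, Pow(3, Rational(1, 2))))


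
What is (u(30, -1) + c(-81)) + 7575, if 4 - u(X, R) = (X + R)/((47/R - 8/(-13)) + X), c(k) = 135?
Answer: 1643459/213 ≈ 7715.8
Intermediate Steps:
u(X, R) = 4 - (R + X)/(8/13 + X + 47/R) (u(X, R) = 4 - (X + R)/((47/R - 8/(-13)) + X) = 4 - (R + X)/((47/R - 8*(-1/13)) + X) = 4 - (R + X)/((47/R + 8/13) + X) = 4 - (R + X)/((8/13 + 47/R) + X) = 4 - (R + X)/(8/13 + X + 47/R))
(u(30, -1) + c(-81)) + 7575 = ((2444 - 13*(-1)² + 32*(-1) + 39*(-1)*30)/(611 + 8*(-1) + 13*(-1)*30) + 135) + 7575 = ((2444 - 13*1 - 32 - 1170)/(611 - 8 - 390) + 135) + 7575 = ((2444 - 13 - 32 - 1170)/213 + 135) + 7575 = ((1/213)*1229 + 135) + 7575 = (1229/213 + 135) + 7575 = 29984/213 + 7575 = 1643459/213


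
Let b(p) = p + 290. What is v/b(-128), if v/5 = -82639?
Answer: -413195/162 ≈ -2550.6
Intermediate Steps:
b(p) = 290 + p
v = -413195 (v = 5*(-82639) = -413195)
v/b(-128) = -413195/(290 - 128) = -413195/162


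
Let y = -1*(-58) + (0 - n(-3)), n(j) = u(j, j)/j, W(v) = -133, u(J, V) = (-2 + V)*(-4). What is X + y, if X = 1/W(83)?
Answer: 25799/399 ≈ 64.659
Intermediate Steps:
u(J, V) = 8 - 4*V
n(j) = (8 - 4*j)/j
y = 194/3 (y = -1*(-58) + (0 - (-4 + 8/(-3))) = 58 + (0 - (-4 + 8*(-1/3))) = 58 + (0 - (-4 - 8/3)) = 58 + (0 - 1*(-20/3)) = 58 + (0 + 20/3) = 58 + 20/3 = 194/3 ≈ 64.667)
X = -1/133 (X = 1/(-133) = -1/133 ≈ -0.0075188)
X + y = -1/133 + 194/3 = 25799/399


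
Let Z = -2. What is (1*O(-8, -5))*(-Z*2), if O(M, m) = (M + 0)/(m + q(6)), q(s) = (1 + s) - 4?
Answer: 16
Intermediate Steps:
q(s) = -3 + s
O(M, m) = M/(3 + m) (O(M, m) = (M + 0)/(m + (-3 + 6)) = M/(m + 3) = M/(3 + m))
(1*O(-8, -5))*(-Z*2) = (1*(-8/(3 - 5)))*(-1*(-2)*2) = (1*(-8/(-2)))*(2*2) = (1*(-8*(-1/2)))*4 = (1*4)*4 = 4*4 = 16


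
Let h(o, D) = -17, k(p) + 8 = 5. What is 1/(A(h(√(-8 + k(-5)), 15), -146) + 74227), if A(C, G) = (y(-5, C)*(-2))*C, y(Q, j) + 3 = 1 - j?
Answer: 1/74737 ≈ 1.3380e-5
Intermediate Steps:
k(p) = -3 (k(p) = -8 + 5 = -3)
y(Q, j) = -2 - j (y(Q, j) = -3 + (1 - j) = -2 - j)
A(C, G) = C*(4 + 2*C) (A(C, G) = ((-2 - C)*(-2))*C = (4 + 2*C)*C = C*(4 + 2*C))
1/(A(h(√(-8 + k(-5)), 15), -146) + 74227) = 1/(2*(-17)*(2 - 17) + 74227) = 1/(2*(-17)*(-15) + 74227) = 1/(510 + 74227) = 1/74737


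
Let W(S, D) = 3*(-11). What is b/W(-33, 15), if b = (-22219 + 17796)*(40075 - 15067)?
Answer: 36870128/11 ≈ 3.3518e+6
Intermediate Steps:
W(S, D) = -33
b = -110610384 (b = -4423*25008 = -110610384)
b/W(-33, 15) = -110610384/(-33) = -110610384*(-1/33) = 36870128/11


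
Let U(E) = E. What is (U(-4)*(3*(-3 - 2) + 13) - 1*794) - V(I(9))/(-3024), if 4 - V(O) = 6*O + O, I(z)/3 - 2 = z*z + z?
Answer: -297349/378 ≈ -786.64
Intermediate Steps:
I(z) = 6 + 3*z + 3*z² (I(z) = 6 + 3*(z*z + z) = 6 + 3*(z² + z) = 6 + 3*(z + z²) = 6 + (3*z + 3*z²) = 6 + 3*z + 3*z²)
V(O) = 4 - 7*O (V(O) = 4 - (6*O + O) = 4 - 7*O)
(U(-4)*(3*(-3 - 2) + 13) - 1*794) - V(I(9))/(-3024) = (-4*(3*(-3 - 2) + 13) - 1*794) - (4 - 7*(6 + 3*9 + 3*9²))/(-3024) = (-4*(3*(-5) + 13) - 794) - (4 - 7*(6 + 27 + 3*81))*(-1)/3024 = (-4*(-15 + 13) - 794) - (4 - 7*(6 + 27 + 243))*(-1)/3024 = (-4*(-2) - 794) - (4 - 7*276)*(-1)/3024 = (8 - 794) - (4 - 1932)*(-1)/3024 = -786 - (-1928)*(-1)/3024 = -786 - 1*241/378 = -786 - 241/378 = -297349/378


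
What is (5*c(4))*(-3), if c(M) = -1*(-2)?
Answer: -30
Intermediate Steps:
c(M) = 2
(5*c(4))*(-3) = (5*2)*(-3) = 10*(-3) = -30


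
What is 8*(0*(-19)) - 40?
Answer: -40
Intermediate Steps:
8*(0*(-19)) - 40 = 8*0 - 40 = 0 - 40 = -40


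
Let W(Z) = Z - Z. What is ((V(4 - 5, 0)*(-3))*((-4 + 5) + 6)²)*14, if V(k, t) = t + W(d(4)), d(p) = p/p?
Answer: 0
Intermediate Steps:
d(p) = 1
W(Z) = 0
V(k, t) = t (V(k, t) = t + 0 = t)
((V(4 - 5, 0)*(-3))*((-4 + 5) + 6)²)*14 = ((0*(-3))*((-4 + 5) + 6)²)*14 = (0*(1 + 6)²)*14 = (0*7²)*14 = (0*49)*14 = 0*14 = 0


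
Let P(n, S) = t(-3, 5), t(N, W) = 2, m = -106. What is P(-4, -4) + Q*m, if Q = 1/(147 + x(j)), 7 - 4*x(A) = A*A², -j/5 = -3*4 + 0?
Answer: 431234/215405 ≈ 2.0020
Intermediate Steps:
P(n, S) = 2
j = 60 (j = -5*(-3*4 + 0) = -5*(-12 + 0) = -5*(-12) = 60)
x(A) = 7/4 - A³/4 (x(A) = 7/4 - A*A²/4 = 7/4 - A³/4)
Q = -4/215405 (Q = 1/(147 + (7/4 - ¼*60³)) = 1/(147 + (7/4 - ¼*216000)) = 1/(147 + (7/4 - 54000)) = 1/(147 - 215993/4) = 1/(-215405/4) = -4/215405 ≈ -1.8570e-5)
P(-4, -4) + Q*m = 2 - 4/215405*(-106) = 2 + 424/215405 = 431234/215405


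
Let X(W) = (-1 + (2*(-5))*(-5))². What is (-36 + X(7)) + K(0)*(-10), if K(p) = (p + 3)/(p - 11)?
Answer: 26045/11 ≈ 2367.7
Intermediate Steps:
X(W) = 2401 (X(W) = (-1 - 10*(-5))² = (-1 + 50)² = 49² = 2401)
K(p) = (3 + p)/(-11 + p)
(-36 + X(7)) + K(0)*(-10) = (-36 + 2401) + ((3 + 0)/(-11 + 0))*(-10) = 2365 + (3/(-11))*(-10) = 2365 - 1/11*3*(-10) = 2365 - 3/11*(-10) = 2365 + 30/11 = 26045/11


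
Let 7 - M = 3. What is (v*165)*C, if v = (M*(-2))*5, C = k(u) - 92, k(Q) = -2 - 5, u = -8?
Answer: 653400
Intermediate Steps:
M = 4 (M = 7 - 1*3 = 7 - 3 = 4)
k(Q) = -7
C = -99 (C = -7 - 92 = -99)
v = -40 (v = (4*(-2))*5 = -8*5 = -40)
(v*165)*C = -40*165*(-99) = -6600*(-99) = 653400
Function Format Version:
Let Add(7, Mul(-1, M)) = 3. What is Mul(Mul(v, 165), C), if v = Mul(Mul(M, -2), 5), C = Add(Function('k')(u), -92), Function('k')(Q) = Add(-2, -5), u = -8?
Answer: 653400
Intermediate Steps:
M = 4 (M = Add(7, Mul(-1, 3)) = Add(7, -3) = 4)
Function('k')(Q) = -7
C = -99 (C = Add(-7, -92) = -99)
v = -40 (v = Mul(Mul(4, -2), 5) = Mul(-8, 5) = -40)
Mul(Mul(v, 165), C) = Mul(Mul(-40, 165), -99) = Mul(-6600, -99) = 653400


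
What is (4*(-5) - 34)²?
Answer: 2916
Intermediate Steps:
(4*(-5) - 34)² = (-20 - 34)² = (-54)² = 2916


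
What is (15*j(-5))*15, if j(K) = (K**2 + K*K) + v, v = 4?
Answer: 12150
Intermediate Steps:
j(K) = 4 + 2*K**2 (j(K) = (K**2 + K*K) + 4 = (K**2 + K**2) + 4 = 2*K**2 + 4 = 4 + 2*K**2)
(15*j(-5))*15 = (15*(4 + 2*(-5)**2))*15 = (15*(4 + 2*25))*15 = (15*(4 + 50))*15 = (15*54)*15 = 810*15 = 12150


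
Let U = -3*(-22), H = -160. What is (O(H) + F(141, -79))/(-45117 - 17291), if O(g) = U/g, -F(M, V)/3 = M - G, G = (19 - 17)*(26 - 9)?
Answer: 25713/4992640 ≈ 0.0051502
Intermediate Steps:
U = 66
G = 34 (G = 2*17 = 34)
F(M, V) = 102 - 3*M (F(M, V) = -3*(M - 1*34) = -3*(M - 34) = -3*(-34 + M) = 102 - 3*M)
O(g) = 66/g
(O(H) + F(141, -79))/(-45117 - 17291) = (66/(-160) + (102 - 3*141))/(-45117 - 17291) = (66*(-1/160) + (102 - 423))/(-62408) = (-33/80 - 321)*(-1/62408) = -25713/80*(-1/62408) = 25713/4992640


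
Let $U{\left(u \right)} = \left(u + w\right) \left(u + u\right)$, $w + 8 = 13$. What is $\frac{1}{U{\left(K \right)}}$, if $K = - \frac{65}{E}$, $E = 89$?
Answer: $- \frac{7921}{49400} \approx -0.16034$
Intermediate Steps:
$w = 5$ ($w = -8 + 13 = 5$)
$K = - \frac{65}{89} \approx -0.73034$
$U{\left(u \right)} = 2 u \left(5 + u\right)$ ($U{\left(u \right)} = \left(u + 5\right) \left(u + u\right) = \left(5 + u\right) 2 u = 2 u \left(5 + u\right)$)
$\frac{1}{U{\left(K \right)}} = \frac{1}{2 \left(- \frac{65}{89}\right) \left(5 - \frac{65}{89}\right)} = \frac{1}{2 \left(- \frac{65}{89}\right) \frac{380}{89}} = \frac{1}{- \frac{49400}{7921}} = - \frac{7921}{49400}$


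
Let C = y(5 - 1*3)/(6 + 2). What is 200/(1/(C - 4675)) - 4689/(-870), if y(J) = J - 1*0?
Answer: -271133937/290 ≈ -9.3495e+5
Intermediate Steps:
y(J) = J (y(J) = J + 0 = J)
C = ¼ (C = (5 - 1*3)/(6 + 2) = (5 - 3)/8 = 2*(⅛) = ¼ ≈ 0.25000)
200/(1/(C - 4675)) - 4689/(-870) = 200/(1/(¼ - 4675)) - 4689/(-870) = 200/(1/(-18699/4)) - 4689*(-1/870) = 200/(-4/18699) + 1563/290 = 200*(-18699/4) + 1563/290 = -934950 + 1563/290 = -271133937/290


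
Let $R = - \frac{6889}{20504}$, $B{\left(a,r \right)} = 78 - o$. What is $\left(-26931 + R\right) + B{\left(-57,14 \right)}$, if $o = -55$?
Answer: $- \frac{549473081}{20504} \approx -26798.0$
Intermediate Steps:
$B{\left(a,r \right)} = 133$ ($B{\left(a,r \right)} = 78 - -55 = 78 + 55 = 133$)
$R = - \frac{6889}{20504}$ ($R = \left(-6889\right) \frac{1}{20504} = - \frac{6889}{20504} \approx -0.33598$)
$\left(-26931 + R\right) + B{\left(-57,14 \right)} = \left(-26931 - \frac{6889}{20504}\right) + 133 = - \frac{552200113}{20504} + 133 = - \frac{549473081}{20504}$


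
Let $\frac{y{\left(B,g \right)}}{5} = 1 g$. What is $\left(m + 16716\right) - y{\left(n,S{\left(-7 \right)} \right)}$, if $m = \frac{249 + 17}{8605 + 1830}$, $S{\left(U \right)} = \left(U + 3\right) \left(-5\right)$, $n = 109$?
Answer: $\frac{173388226}{10435} \approx 16616.0$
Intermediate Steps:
$S{\left(U \right)} = -15 - 5 U$ ($S{\left(U \right)} = \left(3 + U\right) \left(-5\right) = -15 - 5 U$)
$y{\left(B,g \right)} = 5 g$ ($y{\left(B,g \right)} = 5 \cdot 1 g = 5 g$)
$m = \frac{266}{10435} \approx 0.025491$
$\left(m + 16716\right) - y{\left(n,S{\left(-7 \right)} \right)} = \left(\frac{266}{10435} + 16716\right) - 5 \left(-15 - -35\right) = \frac{174431726}{10435} - 5 \left(-15 + 35\right) = \frac{174431726}{10435} - 5 \cdot 20 = \frac{174431726}{10435} - 100 = \frac{173388226}{10435}$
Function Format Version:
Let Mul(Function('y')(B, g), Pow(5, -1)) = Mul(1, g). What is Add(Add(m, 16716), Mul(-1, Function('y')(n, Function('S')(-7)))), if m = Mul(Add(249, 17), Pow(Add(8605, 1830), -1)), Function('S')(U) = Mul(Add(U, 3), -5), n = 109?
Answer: Rational(173388226, 10435) ≈ 16616.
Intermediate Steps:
Function('S')(U) = Add(-15, Mul(-5, U)) (Function('S')(U) = Mul(Add(3, U), -5) = Add(-15, Mul(-5, U)))
Function('y')(B, g) = Mul(5, g) (Function('y')(B, g) = Mul(5, Mul(1, g)) = Mul(5, g))
m = Rational(266, 10435) (m = Mul(266, Pow(10435, -1)) = Mul(266, Rational(1, 10435)) = Rational(266, 10435) ≈ 0.025491)
Add(Add(m, 16716), Mul(-1, Function('y')(n, Function('S')(-7)))) = Add(Add(Rational(266, 10435), 16716), Mul(-1, Mul(5, Add(-15, Mul(-5, -7))))) = Add(Rational(174431726, 10435), Mul(-1, Mul(5, Add(-15, 35)))) = Add(Rational(174431726, 10435), Mul(-1, Mul(5, 20))) = Add(Rational(174431726, 10435), Mul(-1, 100)) = Add(Rational(174431726, 10435), -100) = Rational(173388226, 10435)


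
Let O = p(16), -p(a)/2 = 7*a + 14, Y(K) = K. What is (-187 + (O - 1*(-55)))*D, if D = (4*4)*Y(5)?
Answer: -30720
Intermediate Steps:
p(a) = -28 - 14*a (p(a) = -2*(7*a + 14) = -2*(14 + 7*a) = -28 - 14*a)
O = -252 (O = -28 - 14*16 = -28 - 224 = -252)
D = 80 (D = (4*4)*5 = 16*5 = 80)
(-187 + (O - 1*(-55)))*D = (-187 + (-252 - 1*(-55)))*80 = (-187 + (-252 + 55))*80 = (-187 - 197)*80 = -384*80 = -30720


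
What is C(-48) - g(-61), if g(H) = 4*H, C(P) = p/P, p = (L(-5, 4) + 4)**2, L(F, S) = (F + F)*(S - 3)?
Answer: 973/4 ≈ 243.25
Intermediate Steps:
L(F, S) = 2*F*(-3 + S) (L(F, S) = (2*F)*(-3 + S) = 2*F*(-3 + S))
p = 36 (p = (2*(-5)*(-3 + 4) + 4)**2 = (2*(-5)*1 + 4)**2 = (-10 + 4)**2 = (-6)**2 = 36)
C(P) = 36/P
C(-48) - g(-61) = 36/(-48) - 4*(-61) = 36*(-1/48) - 1*(-244) = -3/4 + 244 = 973/4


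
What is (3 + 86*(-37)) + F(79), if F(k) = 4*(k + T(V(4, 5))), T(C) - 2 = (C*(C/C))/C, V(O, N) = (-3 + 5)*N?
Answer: -2851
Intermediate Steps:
V(O, N) = 2*N
T(C) = 3 (T(C) = 2 + (C*(C/C))/C = 2 + (C*1)/C = 2 + C/C = 2 + 1 = 3)
F(k) = 12 + 4*k (F(k) = 4*(k + 3) = 4*(3 + k) = 12 + 4*k)
(3 + 86*(-37)) + F(79) = (3 + 86*(-37)) + (12 + 4*79) = (3 - 3182) + (12 + 316) = -3179 + 328 = -2851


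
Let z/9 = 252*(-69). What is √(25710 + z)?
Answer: I*√130782 ≈ 361.64*I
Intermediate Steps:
z = -156492 (z = 9*(252*(-69)) = 9*(-17388) = -156492)
√(25710 + z) = √(25710 - 156492) = √(-130782) = I*√130782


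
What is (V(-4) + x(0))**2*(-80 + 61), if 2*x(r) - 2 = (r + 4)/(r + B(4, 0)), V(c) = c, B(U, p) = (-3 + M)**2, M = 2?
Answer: -19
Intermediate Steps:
B(U, p) = 1 (B(U, p) = (-3 + 2)**2 = (-1)**2 = 1)
x(r) = 1 + (4 + r)/(2*(1 + r)) (x(r) = 1 + ((r + 4)/(r + 1))/2 = 1 + ((4 + r)/(1 + r))/2 = 1 + (4 + r)/(2*(1 + r)))
(V(-4) + x(0))**2*(-80 + 61) = (-4 + 3*(2 + 0)/(2*(1 + 0)))**2*(-80 + 61) = (-4 + (3/2)*2/1)**2*(-19) = (-4 + (3/2)*1*2)**2*(-19) = (-4 + 3)**2*(-19) = (-1)**2*(-19) = 1*(-19) = -19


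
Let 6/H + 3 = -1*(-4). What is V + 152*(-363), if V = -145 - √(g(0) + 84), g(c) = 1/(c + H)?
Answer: -55321 - √3030/6 ≈ -55330.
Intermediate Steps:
H = 6 (H = 6/(-3 - 1*(-4)) = 6/(-3 + 4) = 6/1 = 6*1 = 6)
g(c) = 1/(6 + c) (g(c) = 1/(c + 6) = 1/(6 + c))
V = -145 - √3030/6 (V = -145 - √(1/(6 + 0) + 84) = -145 - √(1/6 + 84) = -145 - √(⅙ + 84) = -145 - √(505/6) = -145 - √3030/6 ≈ -154.17)
V + 152*(-363) = (-145 - √3030/6) + 152*(-363) = (-145 - √3030/6) - 55176 = -55321 - √3030/6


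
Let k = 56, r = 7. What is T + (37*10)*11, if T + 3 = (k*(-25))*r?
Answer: -5733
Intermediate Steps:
T = -9803 (T = -3 + (56*(-25))*7 = -3 - 1400*7 = -3 - 9800 = -9803)
T + (37*10)*11 = -9803 + (37*10)*11 = -9803 + 370*11 = -9803 + 4070 = -5733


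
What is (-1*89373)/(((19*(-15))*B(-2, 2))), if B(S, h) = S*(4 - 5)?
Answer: 29791/190 ≈ 156.79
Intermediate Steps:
B(S, h) = -S (B(S, h) = S*(-1) = -S)
(-1*89373)/(((19*(-15))*B(-2, 2))) = (-1*89373)/(((19*(-15))*(-1*(-2)))) = -89373/((-285*2)) = -89373/(-570) = -89373*(-1/570) = 29791/190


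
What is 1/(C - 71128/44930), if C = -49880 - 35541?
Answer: -22465/1919018329 ≈ -1.1707e-5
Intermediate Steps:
C = -85421
1/(C - 71128/44930) = 1/(-85421 - 71128/44930) = 1/(-85421 - 71128*1/44930) = 1/(-85421 - 35564/22465) = 1/(-1919018329/22465) = -22465/1919018329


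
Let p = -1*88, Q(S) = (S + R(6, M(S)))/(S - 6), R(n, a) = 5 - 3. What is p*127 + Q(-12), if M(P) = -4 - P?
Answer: -100579/9 ≈ -11175.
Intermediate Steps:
R(n, a) = 2
Q(S) = (2 + S)/(-6 + S) (Q(S) = (S + 2)/(S - 6) = (2 + S)/(-6 + S))
p = -88
p*127 + Q(-12) = -88*127 + (2 - 12)/(-6 - 12) = -11176 - 10/(-18) = -11176 - 1/18*(-10) = -11176 + 5/9 = -100579/9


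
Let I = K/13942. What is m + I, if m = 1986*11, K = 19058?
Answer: 152297995/6971 ≈ 21847.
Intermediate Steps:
m = 21846
I = 9529/6971 (I = 19058/13942 = 19058*(1/13942) = 9529/6971 ≈ 1.3669)
m + I = 21846 + 9529/6971 = 152297995/6971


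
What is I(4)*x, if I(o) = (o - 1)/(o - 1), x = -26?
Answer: -26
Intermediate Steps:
I(o) = 1 (I(o) = (-1 + o)/(-1 + o) = 1)
I(4)*x = 1*(-26) = -26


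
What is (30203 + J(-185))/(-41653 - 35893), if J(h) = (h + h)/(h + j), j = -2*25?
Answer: -1419615/3644662 ≈ -0.38951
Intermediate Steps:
j = -50
J(h) = 2*h/(-50 + h) (J(h) = (h + h)/(h - 50) = (2*h)/(-50 + h) = 2*h/(-50 + h))
(30203 + J(-185))/(-41653 - 35893) = (30203 + 2*(-185)/(-50 - 185))/(-41653 - 35893) = (30203 + 2*(-185)/(-235))/(-77546) = (30203 + 2*(-185)*(-1/235))*(-1/77546) = (30203 + 74/47)*(-1/77546) = (1419615/47)*(-1/77546) = -1419615/3644662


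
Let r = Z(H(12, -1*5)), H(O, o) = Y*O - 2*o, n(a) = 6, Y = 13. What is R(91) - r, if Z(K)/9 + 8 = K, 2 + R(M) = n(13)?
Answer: -1418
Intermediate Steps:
R(M) = 4 (R(M) = -2 + 6 = 4)
H(O, o) = -2*o + 13*O (H(O, o) = 13*O - 2*o = -2*o + 13*O)
Z(K) = -72 + 9*K
r = 1422 (r = -72 + 9*(-(-2)*5 + 13*12) = -72 + 9*(-2*(-5) + 156) = -72 + 9*(10 + 156) = -72 + 9*166 = -72 + 1494 = 1422)
R(91) - r = 4 - 1*1422 = 4 - 1422 = -1418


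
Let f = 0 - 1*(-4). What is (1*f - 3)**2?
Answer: 1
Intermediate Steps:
f = 4 (f = 0 + 4 = 4)
(1*f - 3)**2 = (1*4 - 3)**2 = (4 - 3)**2 = 1**2 = 1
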